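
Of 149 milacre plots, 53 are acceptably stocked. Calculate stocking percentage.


Formula: Stocking % = stocked plots / total plots * 100
Stocking = 53 / 149 * 100
Stocking = 0.3557 * 100 = 35.6%

35.6


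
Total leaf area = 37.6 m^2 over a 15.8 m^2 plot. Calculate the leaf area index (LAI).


Formula: LAI = total leaf area / ground area  (dimensionless)
LAI = 37.6 m^2 / 15.8 m^2
LAI = 2.38

2.38


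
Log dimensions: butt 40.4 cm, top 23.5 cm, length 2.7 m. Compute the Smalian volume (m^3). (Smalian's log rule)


Smalian: V = (A1 + A2)/2 * L,  A = pi*(D/200)^2
A1 = pi*(40.4/200)^2 = 0.12819 m^2
A2 = pi*(23.5/200)^2 = 0.043374 m^2
V = (0.12819+0.043374)/2*2.7 = 0.2316 m^3

0.2316


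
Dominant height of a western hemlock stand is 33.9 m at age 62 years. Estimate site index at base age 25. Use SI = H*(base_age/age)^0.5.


Formula: SI = H_dom * (base_age / age)^0.5
Age ratio = 25 / 62 = 0.40323
sqrt(age_ratio) = 0.635
SI = 33.9 * 0.635 = 21.5 m

21.5


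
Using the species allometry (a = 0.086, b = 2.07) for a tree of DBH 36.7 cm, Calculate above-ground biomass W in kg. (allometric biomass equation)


Formula: W = a * DBH^b  (allometric power law)
DBH^b = 36.7^2.07 = 1733.2402
W = 0.086 * 1733.2402 = 149.1 kg

149.1


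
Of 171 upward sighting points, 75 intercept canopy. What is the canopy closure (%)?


Formula: Canopy closure = covered points / total points * 100
Closure = 75 / 171 * 100
Closure = 0.4386 * 100 = 43.9%

43.9


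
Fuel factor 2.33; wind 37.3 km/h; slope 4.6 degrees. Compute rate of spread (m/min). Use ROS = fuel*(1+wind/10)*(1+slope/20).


Formula: ROS = fuel * (1 + wind/10) * (1 + slope/20)
Wind factor = 1 + 37.3/10 = 4.73
Slope factor = 1 + 4.6/20 = 1.23
ROS = 2.33 * 4.73 * 1.23 = 13.56 m/min

13.56


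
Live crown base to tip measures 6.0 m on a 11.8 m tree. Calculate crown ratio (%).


Formula: Crown Ratio = (Crown Length / Total Height) * 100
CR = (6.0 m / 11.8 m) * 100
CR = 0.5085 * 100 = 50.8%

50.8


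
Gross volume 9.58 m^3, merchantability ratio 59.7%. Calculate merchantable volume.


Formula: MV = V_total * (merchantable_pct / 100)
Merchantable fraction = 59.7% / 100 = 0.597
MV = 9.58 m^3 * 0.597 = 5.719 m^3

5.719


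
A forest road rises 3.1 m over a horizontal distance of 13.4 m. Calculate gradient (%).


Formula: Gradient = rise / run * 100
Gradient = 3.1 / 13.4 * 100 = 23.1%

23.1


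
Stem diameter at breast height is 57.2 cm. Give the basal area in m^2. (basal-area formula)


Formula: BA = pi * (DBH/2)^2 / 10000  (cm^2 to m^2)
Radius = DBH/2 = 57.2/2 = 28.6 cm
BA = pi * 28.6^2 / 10000
   = 2569.6971 cm^2 / 10000
   = 0.257 m^2

0.257


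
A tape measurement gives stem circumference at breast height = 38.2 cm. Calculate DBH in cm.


Formula: DBH = C / pi
DBH = 38.2 / pi
pi = 3.14159...
DBH = 12.2 cm

12.2


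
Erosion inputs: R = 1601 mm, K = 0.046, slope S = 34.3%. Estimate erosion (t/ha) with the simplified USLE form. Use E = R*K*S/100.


Formula: E = R * K * S / 100  (simplified USLE)
R * K = 1601 * 0.046 = 73.646
E = 73.646 * 34.3 / 100 = 25.26 t/ha

25.26


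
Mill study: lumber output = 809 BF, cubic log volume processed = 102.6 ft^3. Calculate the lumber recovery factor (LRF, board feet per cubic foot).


Formula: LRF = Lumber Output (BF) / Log Input (ft^3)
LRF = 809 BF / 102.6 ft^3
LRF = 7.88 BF/ft^3

7.88


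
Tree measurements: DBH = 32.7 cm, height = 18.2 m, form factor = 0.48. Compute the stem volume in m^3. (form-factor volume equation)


Formula: V = pi * (DBH/200)^2 * H * ff
Radius = DBH/200 = 32.7/200 = 0.1635 m
Radius^2 = 0.1635^2 = 0.02673225 m^2
V = pi * 0.02673225 * 18.2 * 0.48
V = 0.734 m^3

0.734


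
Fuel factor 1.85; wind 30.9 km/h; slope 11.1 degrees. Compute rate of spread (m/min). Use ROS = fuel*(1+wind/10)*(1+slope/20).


Formula: ROS = fuel * (1 + wind/10) * (1 + slope/20)
Wind factor = 1 + 30.9/10 = 4.09
Slope factor = 1 + 11.1/20 = 1.555
ROS = 1.85 * 4.09 * 1.555 = 11.77 m/min

11.77


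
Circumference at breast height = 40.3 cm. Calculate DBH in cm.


Formula: DBH = C / pi
DBH = 40.3 / pi
pi = 3.14159...
DBH = 12.8 cm

12.8


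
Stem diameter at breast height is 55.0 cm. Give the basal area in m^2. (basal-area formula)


Formula: BA = pi * (DBH/2)^2 / 10000  (cm^2 to m^2)
Radius = DBH/2 = 55.0/2 = 27.5 cm
BA = pi * 27.5^2 / 10000
   = 2375.8294 cm^2 / 10000
   = 0.2376 m^2

0.2376


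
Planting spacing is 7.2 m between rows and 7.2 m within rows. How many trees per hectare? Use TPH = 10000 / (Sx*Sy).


Formula: TPH = 10000 m^2/ha / (spacing_x * spacing_y)
Area per tree = 7.2 m * 7.2 m = 51.84 m^2
TPH = 10000 / 51.84 = 193 trees/ha

193


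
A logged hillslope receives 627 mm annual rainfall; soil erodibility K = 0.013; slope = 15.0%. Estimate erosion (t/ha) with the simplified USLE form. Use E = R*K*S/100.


Formula: E = R * K * S / 100  (simplified USLE)
R * K = 627 * 0.013 = 8.151
E = 8.151 * 15.0 / 100 = 1.22 t/ha

1.22


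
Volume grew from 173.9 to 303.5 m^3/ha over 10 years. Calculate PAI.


Formula: PAI = (V_T2 - V_T1) / (T2 - T1)
Volume increment = 303.5 - 173.9 = 129.6 m^3/ha
PAI = 129.6 / 10 = 12.96 m^3/ha/year

12.96


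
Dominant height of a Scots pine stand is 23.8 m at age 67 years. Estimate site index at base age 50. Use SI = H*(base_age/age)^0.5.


Formula: SI = H_dom * (base_age / age)^0.5
Age ratio = 50 / 67 = 0.74627
sqrt(age_ratio) = 0.86387
SI = 23.8 * 0.86387 = 20.6 m

20.6


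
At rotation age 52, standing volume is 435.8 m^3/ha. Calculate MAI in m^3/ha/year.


Formula: MAI = Total Volume / Stand Age
MAI = 435.8 m^3/ha / 52 years
MAI = 8.38 m^3/ha/year

8.38


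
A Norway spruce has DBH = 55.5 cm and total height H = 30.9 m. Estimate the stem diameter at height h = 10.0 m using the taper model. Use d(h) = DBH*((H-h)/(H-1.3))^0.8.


Taper: d(h) = DBH * ((H - h) / (H - 1.3))^0.8
Numerator = H - h = 30.9 - 10.0 = 20.9 m
Denominator = H - 1.3 = 30.9 - 1.3 = 29.6 m
Ratio = 20.9 / 29.6 = 0.70608
d = 55.5 * 0.70608^0.8 = 42.0 cm

42.0


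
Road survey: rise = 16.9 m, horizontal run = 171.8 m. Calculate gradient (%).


Formula: Gradient = rise / run * 100
Gradient = 16.9 / 171.8 * 100 = 9.8%

9.8


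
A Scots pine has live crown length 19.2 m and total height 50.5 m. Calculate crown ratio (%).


Formula: Crown Ratio = (Crown Length / Total Height) * 100
CR = (19.2 m / 50.5 m) * 100
CR = 0.3802 * 100 = 38.0%

38.0


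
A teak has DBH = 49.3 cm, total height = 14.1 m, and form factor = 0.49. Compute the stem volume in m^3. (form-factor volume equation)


Formula: V = pi * (DBH/200)^2 * H * ff
Radius = DBH/200 = 49.3/200 = 0.2465 m
Radius^2 = 0.2465^2 = 0.06076225 m^2
V = pi * 0.06076225 * 14.1 * 0.49
V = 1.319 m^3

1.319


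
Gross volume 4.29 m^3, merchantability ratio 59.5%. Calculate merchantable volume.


Formula: MV = V_total * (merchantable_pct / 100)
Merchantable fraction = 59.5% / 100 = 0.595
MV = 4.29 m^3 * 0.595 = 2.553 m^3

2.553


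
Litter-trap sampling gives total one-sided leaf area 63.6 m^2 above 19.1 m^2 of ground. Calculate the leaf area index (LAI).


Formula: LAI = total leaf area / ground area  (dimensionless)
LAI = 63.6 m^2 / 19.1 m^2
LAI = 3.33

3.33


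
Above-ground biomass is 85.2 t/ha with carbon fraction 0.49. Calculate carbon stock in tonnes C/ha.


Formula: Carbon Stock = Biomass * Carbon Fraction
C = 85.2 t/ha * 0.49
C = 41.7 t C/ha

41.7


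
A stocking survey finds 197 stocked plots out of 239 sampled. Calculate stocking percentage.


Formula: Stocking % = stocked plots / total plots * 100
Stocking = 197 / 239 * 100
Stocking = 0.8243 * 100 = 82.4%

82.4


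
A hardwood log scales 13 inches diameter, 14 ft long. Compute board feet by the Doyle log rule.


Doyle: BF = (D - 4)^2 * L / 16
Adjusted diameter = 13 - 4 = 9 in
(D-4)^2 = 9^2 = 81
BF = 81 * 14 / 16 = 71 BF

71


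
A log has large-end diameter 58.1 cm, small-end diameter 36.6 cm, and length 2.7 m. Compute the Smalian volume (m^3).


Smalian: V = (A1 + A2)/2 * L,  A = pi*(D/200)^2
A1 = pi*(58.1/200)^2 = 0.26512 m^2
A2 = pi*(36.6/200)^2 = 0.105209 m^2
V = (0.26512+0.105209)/2*2.7 = 0.4999 m^3

0.4999


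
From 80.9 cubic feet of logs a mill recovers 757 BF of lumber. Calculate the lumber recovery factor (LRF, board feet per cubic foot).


Formula: LRF = Lumber Output (BF) / Log Input (ft^3)
LRF = 757 BF / 80.9 ft^3
LRF = 9.36 BF/ft^3

9.36


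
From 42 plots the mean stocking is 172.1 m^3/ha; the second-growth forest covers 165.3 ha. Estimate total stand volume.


Formula: Total Volume = Mean Volume per ha * Total Area
Total Volume = 172.1 m^3/ha * 165.3 ha
Total Volume = 28448 m^3

28448


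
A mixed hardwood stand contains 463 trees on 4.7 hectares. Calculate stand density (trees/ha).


Formula: Stand Density = N_trees / Area_ha
Density = 463 trees / 4.7 ha
Density = 99 trees/ha

99


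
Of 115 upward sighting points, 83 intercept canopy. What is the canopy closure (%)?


Formula: Canopy closure = covered points / total points * 100
Closure = 83 / 115 * 100
Closure = 0.7217 * 100 = 72.2%

72.2


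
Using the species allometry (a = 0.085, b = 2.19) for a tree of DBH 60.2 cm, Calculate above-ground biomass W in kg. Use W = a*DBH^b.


Formula: W = a * DBH^b  (allometric power law)
DBH^b = 60.2^2.19 = 7894.3489
W = 0.085 * 7894.3489 = 671.0 kg

671.0


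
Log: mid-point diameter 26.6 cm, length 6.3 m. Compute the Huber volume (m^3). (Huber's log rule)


Huber: V = Am * L,  Am = pi*(Dm/200)^2
Am = pi*(26.6/200)^2 = 0.055572 m^2
V = 0.055572*6.3 = 0.3501 m^3

0.3501


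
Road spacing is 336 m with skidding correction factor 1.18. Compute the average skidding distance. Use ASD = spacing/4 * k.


Formula: ASD = (spacing / 4) * correction
Uncorrected distance = spacing / 4 = 336 / 4 = 84 m
ASD = 84 * 1.18 = 99 m

99


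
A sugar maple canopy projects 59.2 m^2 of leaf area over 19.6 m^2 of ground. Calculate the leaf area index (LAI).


Formula: LAI = total leaf area / ground area  (dimensionless)
LAI = 59.2 m^2 / 19.6 m^2
LAI = 3.02

3.02


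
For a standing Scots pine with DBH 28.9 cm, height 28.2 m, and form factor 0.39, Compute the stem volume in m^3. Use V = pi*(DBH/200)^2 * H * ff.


Formula: V = pi * (DBH/200)^2 * H * ff
Radius = DBH/200 = 28.9/200 = 0.1445 m
Radius^2 = 0.1445^2 = 0.02088025 m^2
V = pi * 0.02088025 * 28.2 * 0.39
V = 0.721 m^3

0.721


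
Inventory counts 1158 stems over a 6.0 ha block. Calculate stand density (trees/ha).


Formula: Stand Density = N_trees / Area_ha
Density = 1158 trees / 6.0 ha
Density = 193 trees/ha

193


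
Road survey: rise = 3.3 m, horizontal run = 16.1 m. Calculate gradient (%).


Formula: Gradient = rise / run * 100
Gradient = 3.3 / 16.1 * 100 = 20.5%

20.5


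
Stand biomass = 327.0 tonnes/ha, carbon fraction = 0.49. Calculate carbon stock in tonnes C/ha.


Formula: Carbon Stock = Biomass * Carbon Fraction
C = 327.0 t/ha * 0.49
C = 160.2 t C/ha

160.2


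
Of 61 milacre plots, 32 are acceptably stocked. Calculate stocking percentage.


Formula: Stocking % = stocked plots / total plots * 100
Stocking = 32 / 61 * 100
Stocking = 0.5246 * 100 = 52.5%

52.5


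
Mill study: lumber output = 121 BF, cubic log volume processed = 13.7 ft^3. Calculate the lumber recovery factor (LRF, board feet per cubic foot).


Formula: LRF = Lumber Output (BF) / Log Input (ft^3)
LRF = 121 BF / 13.7 ft^3
LRF = 8.83 BF/ft^3

8.83


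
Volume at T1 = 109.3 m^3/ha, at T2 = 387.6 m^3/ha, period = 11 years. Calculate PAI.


Formula: PAI = (V_T2 - V_T1) / (T2 - T1)
Volume increment = 387.6 - 109.3 = 278.3 m^3/ha
PAI = 278.3 / 11 = 25.3 m^3/ha/year

25.3


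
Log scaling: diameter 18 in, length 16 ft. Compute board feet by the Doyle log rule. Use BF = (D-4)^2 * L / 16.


Doyle: BF = (D - 4)^2 * L / 16
Adjusted diameter = 18 - 4 = 14 in
(D-4)^2 = 14^2 = 196
BF = 196 * 16 / 16 = 196 BF

196


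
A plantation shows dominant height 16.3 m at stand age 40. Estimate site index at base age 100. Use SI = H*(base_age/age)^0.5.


Formula: SI = H_dom * (base_age / age)^0.5
Age ratio = 100 / 40 = 2.5
sqrt(age_ratio) = 1.58114
SI = 16.3 * 1.58114 = 25.8 m

25.8


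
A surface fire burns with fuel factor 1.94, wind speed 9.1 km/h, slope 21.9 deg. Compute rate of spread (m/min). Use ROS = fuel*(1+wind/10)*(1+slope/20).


Formula: ROS = fuel * (1 + wind/10) * (1 + slope/20)
Wind factor = 1 + 9.1/10 = 1.91
Slope factor = 1 + 21.9/20 = 2.095
ROS = 1.94 * 1.91 * 2.095 = 7.76 m/min

7.76


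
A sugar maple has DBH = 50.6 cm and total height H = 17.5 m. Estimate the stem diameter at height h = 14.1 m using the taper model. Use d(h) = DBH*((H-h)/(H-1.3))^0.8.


Taper: d(h) = DBH * ((H - h) / (H - 1.3))^0.8
Numerator = H - h = 17.5 - 14.1 = 3.4 m
Denominator = H - 1.3 = 17.5 - 1.3 = 16.2 m
Ratio = 3.4 / 16.2 = 0.20988
d = 50.6 * 0.20988^0.8 = 14.5 cm

14.5


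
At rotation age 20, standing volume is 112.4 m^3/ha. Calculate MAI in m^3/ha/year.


Formula: MAI = Total Volume / Stand Age
MAI = 112.4 m^3/ha / 20 years
MAI = 5.62 m^3/ha/year

5.62


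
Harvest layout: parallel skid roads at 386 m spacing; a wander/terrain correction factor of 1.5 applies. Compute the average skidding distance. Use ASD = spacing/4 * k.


Formula: ASD = (spacing / 4) * correction
Uncorrected distance = spacing / 4 = 386 / 4 = 96.5 m
ASD = 96.5 * 1.5 = 145 m

145


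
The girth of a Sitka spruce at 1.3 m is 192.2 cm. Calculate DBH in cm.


Formula: DBH = C / pi
DBH = 192.2 / pi
pi = 3.14159...
DBH = 61.2 cm

61.2


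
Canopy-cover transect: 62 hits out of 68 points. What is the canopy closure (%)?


Formula: Canopy closure = covered points / total points * 100
Closure = 62 / 68 * 100
Closure = 0.9118 * 100 = 91.2%

91.2


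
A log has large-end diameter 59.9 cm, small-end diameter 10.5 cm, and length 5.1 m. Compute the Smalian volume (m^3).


Smalian: V = (A1 + A2)/2 * L,  A = pi*(D/200)^2
A1 = pi*(59.9/200)^2 = 0.281802 m^2
A2 = pi*(10.5/200)^2 = 0.008659 m^2
V = (0.281802+0.008659)/2*5.1 = 0.7407 m^3

0.7407


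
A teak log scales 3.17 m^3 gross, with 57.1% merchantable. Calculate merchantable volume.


Formula: MV = V_total * (merchantable_pct / 100)
Merchantable fraction = 57.1% / 100 = 0.571
MV = 3.17 m^3 * 0.571 = 1.81 m^3

1.81


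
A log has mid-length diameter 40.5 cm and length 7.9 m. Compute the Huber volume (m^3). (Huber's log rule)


Huber: V = Am * L,  Am = pi*(Dm/200)^2
Am = pi*(40.5/200)^2 = 0.128825 m^2
V = 0.128825*7.9 = 1.0177 m^3

1.0177


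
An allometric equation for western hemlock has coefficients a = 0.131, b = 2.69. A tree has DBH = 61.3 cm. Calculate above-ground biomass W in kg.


Formula: W = a * DBH^b  (allometric power law)
DBH^b = 61.3^2.69 = 64308.5439
W = 0.131 * 64308.5439 = 8424.4 kg

8424.4


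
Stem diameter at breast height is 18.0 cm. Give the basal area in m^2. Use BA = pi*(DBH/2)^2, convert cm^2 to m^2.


Formula: BA = pi * (DBH/2)^2 / 10000  (cm^2 to m^2)
Radius = DBH/2 = 18.0/2 = 9.0 cm
BA = pi * 9.0^2 / 10000
   = 254.469 cm^2 / 10000
   = 0.0254 m^2

0.0254


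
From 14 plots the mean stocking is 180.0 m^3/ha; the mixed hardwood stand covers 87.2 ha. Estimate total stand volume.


Formula: Total Volume = Mean Volume per ha * Total Area
Total Volume = 180.0 m^3/ha * 87.2 ha
Total Volume = 15696 m^3

15696


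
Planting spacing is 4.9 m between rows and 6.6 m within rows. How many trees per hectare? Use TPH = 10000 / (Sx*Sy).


Formula: TPH = 10000 m^2/ha / (spacing_x * spacing_y)
Area per tree = 4.9 m * 6.6 m = 32.34 m^2
TPH = 10000 / 32.34 = 309 trees/ha

309


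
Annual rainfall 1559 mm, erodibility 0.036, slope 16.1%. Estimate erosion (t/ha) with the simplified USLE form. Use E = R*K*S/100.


Formula: E = R * K * S / 100  (simplified USLE)
R * K = 1559 * 0.036 = 56.124
E = 56.124 * 16.1 / 100 = 9.04 t/ha

9.04


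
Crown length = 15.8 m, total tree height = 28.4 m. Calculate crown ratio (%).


Formula: Crown Ratio = (Crown Length / Total Height) * 100
CR = (15.8 m / 28.4 m) * 100
CR = 0.5563 * 100 = 55.6%

55.6


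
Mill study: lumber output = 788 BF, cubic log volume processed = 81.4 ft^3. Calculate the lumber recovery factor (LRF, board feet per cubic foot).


Formula: LRF = Lumber Output (BF) / Log Input (ft^3)
LRF = 788 BF / 81.4 ft^3
LRF = 9.68 BF/ft^3

9.68


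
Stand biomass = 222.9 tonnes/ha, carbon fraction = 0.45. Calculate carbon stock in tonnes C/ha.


Formula: Carbon Stock = Biomass * Carbon Fraction
C = 222.9 t/ha * 0.45
C = 100.3 t C/ha

100.3


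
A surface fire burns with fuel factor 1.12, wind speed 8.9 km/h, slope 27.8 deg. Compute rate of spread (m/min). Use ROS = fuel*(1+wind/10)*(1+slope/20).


Formula: ROS = fuel * (1 + wind/10) * (1 + slope/20)
Wind factor = 1 + 8.9/10 = 1.89
Slope factor = 1 + 27.8/20 = 2.39
ROS = 1.12 * 1.89 * 2.39 = 5.06 m/min

5.06


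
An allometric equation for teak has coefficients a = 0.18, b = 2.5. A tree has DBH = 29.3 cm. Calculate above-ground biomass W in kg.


Formula: W = a * DBH^b  (allometric power law)
DBH^b = 29.3^2.5 = 4646.9612
W = 0.18 * 4646.9612 = 836.5 kg

836.5


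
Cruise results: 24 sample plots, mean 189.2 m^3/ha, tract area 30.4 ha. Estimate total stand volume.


Formula: Total Volume = Mean Volume per ha * Total Area
Total Volume = 189.2 m^3/ha * 30.4 ha
Total Volume = 5752 m^3

5752


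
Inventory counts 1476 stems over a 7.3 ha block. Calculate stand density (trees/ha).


Formula: Stand Density = N_trees / Area_ha
Density = 1476 trees / 7.3 ha
Density = 202 trees/ha

202


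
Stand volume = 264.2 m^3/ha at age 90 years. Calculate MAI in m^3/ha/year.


Formula: MAI = Total Volume / Stand Age
MAI = 264.2 m^3/ha / 90 years
MAI = 2.94 m^3/ha/year

2.94


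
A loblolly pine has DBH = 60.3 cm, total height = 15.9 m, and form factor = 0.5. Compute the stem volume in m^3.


Formula: V = pi * (DBH/200)^2 * H * ff
Radius = DBH/200 = 60.3/200 = 0.3015 m
Radius^2 = 0.3015^2 = 0.09090225 m^2
V = pi * 0.09090225 * 15.9 * 0.5
V = 2.27 m^3

2.27


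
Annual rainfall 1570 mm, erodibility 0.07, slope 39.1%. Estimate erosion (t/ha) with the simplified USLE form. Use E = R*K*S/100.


Formula: E = R * K * S / 100  (simplified USLE)
R * K = 1570 * 0.07 = 109.9
E = 109.9 * 39.1 / 100 = 42.97 t/ha

42.97


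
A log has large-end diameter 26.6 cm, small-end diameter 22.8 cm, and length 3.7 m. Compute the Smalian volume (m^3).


Smalian: V = (A1 + A2)/2 * L,  A = pi*(D/200)^2
A1 = pi*(26.6/200)^2 = 0.055572 m^2
A2 = pi*(22.8/200)^2 = 0.040828 m^2
V = (0.055572+0.040828)/2*3.7 = 0.1783 m^3

0.1783


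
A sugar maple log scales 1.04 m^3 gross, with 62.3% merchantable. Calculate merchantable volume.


Formula: MV = V_total * (merchantable_pct / 100)
Merchantable fraction = 62.3% / 100 = 0.623
MV = 1.04 m^3 * 0.623 = 0.648 m^3

0.648


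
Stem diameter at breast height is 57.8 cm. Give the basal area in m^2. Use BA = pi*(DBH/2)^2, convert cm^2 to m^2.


Formula: BA = pi * (DBH/2)^2 / 10000  (cm^2 to m^2)
Radius = DBH/2 = 57.8/2 = 28.9 cm
BA = pi * 28.9^2 / 10000
   = 2623.8896 cm^2 / 10000
   = 0.2624 m^2

0.2624


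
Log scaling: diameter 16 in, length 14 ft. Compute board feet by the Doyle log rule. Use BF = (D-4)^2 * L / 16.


Doyle: BF = (D - 4)^2 * L / 16
Adjusted diameter = 16 - 4 = 12 in
(D-4)^2 = 12^2 = 144
BF = 144 * 14 / 16 = 126 BF

126


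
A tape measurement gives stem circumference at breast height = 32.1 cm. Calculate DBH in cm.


Formula: DBH = C / pi
DBH = 32.1 / pi
pi = 3.14159...
DBH = 10.2 cm

10.2


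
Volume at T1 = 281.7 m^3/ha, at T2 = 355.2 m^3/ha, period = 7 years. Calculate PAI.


Formula: PAI = (V_T2 - V_T1) / (T2 - T1)
Volume increment = 355.2 - 281.7 = 73.5 m^3/ha
PAI = 73.5 / 7 = 10.5 m^3/ha/year

10.5


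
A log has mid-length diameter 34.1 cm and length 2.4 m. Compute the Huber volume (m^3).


Huber: V = Am * L,  Am = pi*(Dm/200)^2
Am = pi*(34.1/200)^2 = 0.091327 m^2
V = 0.091327*2.4 = 0.2192 m^3

0.2192


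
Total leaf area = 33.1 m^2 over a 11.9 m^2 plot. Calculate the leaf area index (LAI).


Formula: LAI = total leaf area / ground area  (dimensionless)
LAI = 33.1 m^2 / 11.9 m^2
LAI = 2.78

2.78


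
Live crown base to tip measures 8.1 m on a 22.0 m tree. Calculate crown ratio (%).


Formula: Crown Ratio = (Crown Length / Total Height) * 100
CR = (8.1 m / 22.0 m) * 100
CR = 0.3682 * 100 = 36.8%

36.8


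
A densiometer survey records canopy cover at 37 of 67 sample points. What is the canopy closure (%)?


Formula: Canopy closure = covered points / total points * 100
Closure = 37 / 67 * 100
Closure = 0.5522 * 100 = 55.2%

55.2


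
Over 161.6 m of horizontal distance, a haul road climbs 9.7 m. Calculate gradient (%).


Formula: Gradient = rise / run * 100
Gradient = 9.7 / 161.6 * 100 = 6.0%

6.0


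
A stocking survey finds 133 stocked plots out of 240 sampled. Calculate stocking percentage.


Formula: Stocking % = stocked plots / total plots * 100
Stocking = 133 / 240 * 100
Stocking = 0.5542 * 100 = 55.4%

55.4


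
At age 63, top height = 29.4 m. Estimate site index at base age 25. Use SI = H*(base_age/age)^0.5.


Formula: SI = H_dom * (base_age / age)^0.5
Age ratio = 25 / 63 = 0.39683
sqrt(age_ratio) = 0.62994
SI = 29.4 * 0.62994 = 18.5 m

18.5


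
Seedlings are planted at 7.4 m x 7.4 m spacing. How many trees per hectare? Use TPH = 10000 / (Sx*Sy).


Formula: TPH = 10000 m^2/ha / (spacing_x * spacing_y)
Area per tree = 7.4 m * 7.4 m = 54.76 m^2
TPH = 10000 / 54.76 = 183 trees/ha

183


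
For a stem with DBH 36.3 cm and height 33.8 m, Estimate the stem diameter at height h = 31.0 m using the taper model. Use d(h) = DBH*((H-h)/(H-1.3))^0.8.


Taper: d(h) = DBH * ((H - h) / (H - 1.3))^0.8
Numerator = H - h = 33.8 - 31.0 = 2.8 m
Denominator = H - 1.3 = 33.8 - 1.3 = 32.5 m
Ratio = 2.8 / 32.5 = 0.08615
d = 36.3 * 0.08615^0.8 = 5.1 cm

5.1


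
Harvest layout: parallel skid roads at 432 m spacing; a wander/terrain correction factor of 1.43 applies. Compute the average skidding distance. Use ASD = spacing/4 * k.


Formula: ASD = (spacing / 4) * correction
Uncorrected distance = spacing / 4 = 432 / 4 = 108 m
ASD = 108 * 1.43 = 154 m

154


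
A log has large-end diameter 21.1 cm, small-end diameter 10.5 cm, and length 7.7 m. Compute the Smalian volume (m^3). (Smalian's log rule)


Smalian: V = (A1 + A2)/2 * L,  A = pi*(D/200)^2
A1 = pi*(21.1/200)^2 = 0.034967 m^2
A2 = pi*(10.5/200)^2 = 0.008659 m^2
V = (0.034967+0.008659)/2*7.7 = 0.168 m^3

0.168


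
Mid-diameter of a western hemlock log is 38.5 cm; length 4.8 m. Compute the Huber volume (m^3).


Huber: V = Am * L,  Am = pi*(Dm/200)^2
Am = pi*(38.5/200)^2 = 0.116416 m^2
V = 0.116416*4.8 = 0.5588 m^3

0.5588


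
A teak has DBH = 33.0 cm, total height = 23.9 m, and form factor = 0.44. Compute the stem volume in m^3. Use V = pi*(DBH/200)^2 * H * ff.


Formula: V = pi * (DBH/200)^2 * H * ff
Radius = DBH/200 = 33.0/200 = 0.165 m
Radius^2 = 0.165^2 = 0.027225 m^2
V = pi * 0.027225 * 23.9 * 0.44
V = 0.899 m^3

0.899


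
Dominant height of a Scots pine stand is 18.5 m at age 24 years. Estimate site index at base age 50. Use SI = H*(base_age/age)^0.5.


Formula: SI = H_dom * (base_age / age)^0.5
Age ratio = 50 / 24 = 2.08333
sqrt(age_ratio) = 1.44338
SI = 18.5 * 1.44338 = 26.7 m

26.7


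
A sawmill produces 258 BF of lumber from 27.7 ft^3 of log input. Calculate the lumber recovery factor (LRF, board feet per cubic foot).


Formula: LRF = Lumber Output (BF) / Log Input (ft^3)
LRF = 258 BF / 27.7 ft^3
LRF = 9.31 BF/ft^3

9.31


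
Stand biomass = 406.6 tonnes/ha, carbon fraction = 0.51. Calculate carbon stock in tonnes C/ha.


Formula: Carbon Stock = Biomass * Carbon Fraction
C = 406.6 t/ha * 0.51
C = 207.4 t C/ha

207.4


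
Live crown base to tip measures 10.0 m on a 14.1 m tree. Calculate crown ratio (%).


Formula: Crown Ratio = (Crown Length / Total Height) * 100
CR = (10.0 m / 14.1 m) * 100
CR = 0.7092 * 100 = 70.9%

70.9


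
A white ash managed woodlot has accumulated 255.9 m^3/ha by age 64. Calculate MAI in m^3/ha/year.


Formula: MAI = Total Volume / Stand Age
MAI = 255.9 m^3/ha / 64 years
MAI = 4.0 m^3/ha/year

4.0


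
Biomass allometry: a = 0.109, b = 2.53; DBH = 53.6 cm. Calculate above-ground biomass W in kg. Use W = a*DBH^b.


Formula: W = a * DBH^b  (allometric power law)
DBH^b = 53.6^2.53 = 23702.105
W = 0.109 * 23702.105 = 2583.5 kg

2583.5


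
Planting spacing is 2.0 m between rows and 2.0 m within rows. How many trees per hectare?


Formula: TPH = 10000 m^2/ha / (spacing_x * spacing_y)
Area per tree = 2.0 m * 2.0 m = 4.0 m^2
TPH = 10000 / 4.0 = 2500 trees/ha

2500


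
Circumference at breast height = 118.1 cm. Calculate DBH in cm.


Formula: DBH = C / pi
DBH = 118.1 / pi
pi = 3.14159...
DBH = 37.6 cm

37.6


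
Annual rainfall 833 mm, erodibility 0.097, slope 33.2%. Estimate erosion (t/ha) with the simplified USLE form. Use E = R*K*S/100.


Formula: E = R * K * S / 100  (simplified USLE)
R * K = 833 * 0.097 = 80.801
E = 80.801 * 33.2 / 100 = 26.83 t/ha

26.83


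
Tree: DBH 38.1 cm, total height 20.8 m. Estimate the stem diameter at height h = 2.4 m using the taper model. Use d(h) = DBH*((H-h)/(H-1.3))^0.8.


Taper: d(h) = DBH * ((H - h) / (H - 1.3))^0.8
Numerator = H - h = 20.8 - 2.4 = 18.4 m
Denominator = H - 1.3 = 20.8 - 1.3 = 19.5 m
Ratio = 18.4 / 19.5 = 0.94359
d = 38.1 * 0.94359^0.8 = 36.4 cm

36.4


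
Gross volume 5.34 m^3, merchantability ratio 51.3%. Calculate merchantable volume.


Formula: MV = V_total * (merchantable_pct / 100)
Merchantable fraction = 51.3% / 100 = 0.513
MV = 5.34 m^3 * 0.513 = 2.739 m^3

2.739


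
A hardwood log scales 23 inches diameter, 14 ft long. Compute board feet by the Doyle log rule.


Doyle: BF = (D - 4)^2 * L / 16
Adjusted diameter = 23 - 4 = 19 in
(D-4)^2 = 19^2 = 361
BF = 361 * 14 / 16 = 316 BF

316


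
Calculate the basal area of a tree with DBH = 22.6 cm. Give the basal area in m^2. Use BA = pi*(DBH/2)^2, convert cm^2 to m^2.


Formula: BA = pi * (DBH/2)^2 / 10000  (cm^2 to m^2)
Radius = DBH/2 = 22.6/2 = 11.3 cm
BA = pi * 11.3^2 / 10000
   = 401.15 cm^2 / 10000
   = 0.0401 m^2

0.0401


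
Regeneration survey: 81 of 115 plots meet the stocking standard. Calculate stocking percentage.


Formula: Stocking % = stocked plots / total plots * 100
Stocking = 81 / 115 * 100
Stocking = 0.7043 * 100 = 70.4%

70.4


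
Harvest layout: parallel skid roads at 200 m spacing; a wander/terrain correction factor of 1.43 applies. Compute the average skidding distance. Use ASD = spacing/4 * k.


Formula: ASD = (spacing / 4) * correction
Uncorrected distance = spacing / 4 = 200 / 4 = 50 m
ASD = 50 * 1.43 = 72 m

72


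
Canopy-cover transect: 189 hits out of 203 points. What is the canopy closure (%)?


Formula: Canopy closure = covered points / total points * 100
Closure = 189 / 203 * 100
Closure = 0.931 * 100 = 93.1%

93.1


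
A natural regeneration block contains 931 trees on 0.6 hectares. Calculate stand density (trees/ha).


Formula: Stand Density = N_trees / Area_ha
Density = 931 trees / 0.6 ha
Density = 1552 trees/ha

1552


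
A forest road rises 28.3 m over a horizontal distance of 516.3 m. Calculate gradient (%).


Formula: Gradient = rise / run * 100
Gradient = 28.3 / 516.3 * 100 = 5.5%

5.5


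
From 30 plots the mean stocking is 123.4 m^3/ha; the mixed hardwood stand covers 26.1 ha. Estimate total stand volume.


Formula: Total Volume = Mean Volume per ha * Total Area
Total Volume = 123.4 m^3/ha * 26.1 ha
Total Volume = 3221 m^3

3221


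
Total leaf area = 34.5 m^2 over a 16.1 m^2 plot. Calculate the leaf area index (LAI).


Formula: LAI = total leaf area / ground area  (dimensionless)
LAI = 34.5 m^2 / 16.1 m^2
LAI = 2.14

2.14


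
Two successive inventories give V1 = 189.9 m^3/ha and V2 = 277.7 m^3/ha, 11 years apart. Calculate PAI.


Formula: PAI = (V_T2 - V_T1) / (T2 - T1)
Volume increment = 277.7 - 189.9 = 87.8 m^3/ha
PAI = 87.8 / 11 = 7.98 m^3/ha/year

7.98


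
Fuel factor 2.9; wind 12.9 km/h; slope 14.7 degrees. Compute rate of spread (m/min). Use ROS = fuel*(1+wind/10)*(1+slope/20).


Formula: ROS = fuel * (1 + wind/10) * (1 + slope/20)
Wind factor = 1 + 12.9/10 = 2.29
Slope factor = 1 + 14.7/20 = 1.735
ROS = 2.9 * 2.29 * 1.735 = 11.52 m/min

11.52


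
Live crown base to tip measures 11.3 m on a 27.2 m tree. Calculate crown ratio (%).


Formula: Crown Ratio = (Crown Length / Total Height) * 100
CR = (11.3 m / 27.2 m) * 100
CR = 0.4154 * 100 = 41.5%

41.5


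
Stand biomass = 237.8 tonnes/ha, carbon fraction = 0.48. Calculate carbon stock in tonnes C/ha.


Formula: Carbon Stock = Biomass * Carbon Fraction
C = 237.8 t/ha * 0.48
C = 114.1 t C/ha

114.1


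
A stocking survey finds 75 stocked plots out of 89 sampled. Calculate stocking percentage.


Formula: Stocking % = stocked plots / total plots * 100
Stocking = 75 / 89 * 100
Stocking = 0.8427 * 100 = 84.3%

84.3


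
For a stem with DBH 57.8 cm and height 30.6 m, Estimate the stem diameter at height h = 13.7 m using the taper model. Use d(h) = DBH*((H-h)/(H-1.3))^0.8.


Taper: d(h) = DBH * ((H - h) / (H - 1.3))^0.8
Numerator = H - h = 30.6 - 13.7 = 16.9 m
Denominator = H - 1.3 = 30.6 - 1.3 = 29.3 m
Ratio = 16.9 / 29.3 = 0.57679
d = 57.8 * 0.57679^0.8 = 37.2 cm

37.2


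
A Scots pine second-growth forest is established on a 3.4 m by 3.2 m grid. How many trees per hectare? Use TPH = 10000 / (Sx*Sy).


Formula: TPH = 10000 m^2/ha / (spacing_x * spacing_y)
Area per tree = 3.4 m * 3.2 m = 10.88 m^2
TPH = 10000 / 10.88 = 919 trees/ha

919


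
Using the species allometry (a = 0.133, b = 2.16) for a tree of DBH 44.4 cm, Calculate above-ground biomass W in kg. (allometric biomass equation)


Formula: W = a * DBH^b  (allometric power law)
DBH^b = 44.4^2.16 = 3616.9892
W = 0.133 * 3616.9892 = 481.1 kg

481.1


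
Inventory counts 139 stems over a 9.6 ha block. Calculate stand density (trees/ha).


Formula: Stand Density = N_trees / Area_ha
Density = 139 trees / 9.6 ha
Density = 14 trees/ha

14


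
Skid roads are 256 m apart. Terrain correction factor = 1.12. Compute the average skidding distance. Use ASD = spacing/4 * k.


Formula: ASD = (spacing / 4) * correction
Uncorrected distance = spacing / 4 = 256 / 4 = 64 m
ASD = 64 * 1.12 = 72 m

72


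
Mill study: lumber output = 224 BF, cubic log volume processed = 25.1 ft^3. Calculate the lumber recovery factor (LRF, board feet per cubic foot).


Formula: LRF = Lumber Output (BF) / Log Input (ft^3)
LRF = 224 BF / 25.1 ft^3
LRF = 8.92 BF/ft^3

8.92


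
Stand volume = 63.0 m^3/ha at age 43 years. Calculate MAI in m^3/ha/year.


Formula: MAI = Total Volume / Stand Age
MAI = 63.0 m^3/ha / 43 years
MAI = 1.47 m^3/ha/year

1.47


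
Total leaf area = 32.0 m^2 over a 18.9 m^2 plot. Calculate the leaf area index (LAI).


Formula: LAI = total leaf area / ground area  (dimensionless)
LAI = 32.0 m^2 / 18.9 m^2
LAI = 1.69

1.69


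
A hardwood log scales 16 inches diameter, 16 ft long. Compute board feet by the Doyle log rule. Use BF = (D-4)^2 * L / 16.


Doyle: BF = (D - 4)^2 * L / 16
Adjusted diameter = 16 - 4 = 12 in
(D-4)^2 = 12^2 = 144
BF = 144 * 16 / 16 = 144 BF

144


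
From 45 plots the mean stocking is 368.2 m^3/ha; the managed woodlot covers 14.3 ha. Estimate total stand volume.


Formula: Total Volume = Mean Volume per ha * Total Area
Total Volume = 368.2 m^3/ha * 14.3 ha
Total Volume = 5265 m^3

5265


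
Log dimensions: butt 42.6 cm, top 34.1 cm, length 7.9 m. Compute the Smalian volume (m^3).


Smalian: V = (A1 + A2)/2 * L,  A = pi*(D/200)^2
A1 = pi*(42.6/200)^2 = 0.142531 m^2
A2 = pi*(34.1/200)^2 = 0.091327 m^2
V = (0.142531+0.091327)/2*7.9 = 0.9237 m^3

0.9237


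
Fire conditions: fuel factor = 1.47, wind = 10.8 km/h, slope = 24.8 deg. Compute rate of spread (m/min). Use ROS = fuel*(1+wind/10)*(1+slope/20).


Formula: ROS = fuel * (1 + wind/10) * (1 + slope/20)
Wind factor = 1 + 10.8/10 = 2.08
Slope factor = 1 + 24.8/20 = 2.24
ROS = 1.47 * 2.08 * 2.24 = 6.85 m/min

6.85


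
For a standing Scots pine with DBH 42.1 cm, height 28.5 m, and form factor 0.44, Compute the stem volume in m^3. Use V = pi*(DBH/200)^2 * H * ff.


Formula: V = pi * (DBH/200)^2 * H * ff
Radius = DBH/200 = 42.1/200 = 0.2105 m
Radius^2 = 0.2105^2 = 0.04431025 m^2
V = pi * 0.04431025 * 28.5 * 0.44
V = 1.746 m^3

1.746


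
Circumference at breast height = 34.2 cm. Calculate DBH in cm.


Formula: DBH = C / pi
DBH = 34.2 / pi
pi = 3.14159...
DBH = 10.9 cm

10.9


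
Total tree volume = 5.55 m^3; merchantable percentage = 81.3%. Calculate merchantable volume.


Formula: MV = V_total * (merchantable_pct / 100)
Merchantable fraction = 81.3% / 100 = 0.813
MV = 5.55 m^3 * 0.813 = 4.512 m^3

4.512


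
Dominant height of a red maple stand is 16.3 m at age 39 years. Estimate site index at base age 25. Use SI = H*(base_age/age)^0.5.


Formula: SI = H_dom * (base_age / age)^0.5
Age ratio = 25 / 39 = 0.64103
sqrt(age_ratio) = 0.80064
SI = 16.3 * 0.80064 = 13.1 m

13.1


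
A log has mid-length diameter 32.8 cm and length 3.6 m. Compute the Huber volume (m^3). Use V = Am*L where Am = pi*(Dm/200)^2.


Huber: V = Am * L,  Am = pi*(Dm/200)^2
Am = pi*(32.8/200)^2 = 0.084496 m^2
V = 0.084496*3.6 = 0.3042 m^3

0.3042


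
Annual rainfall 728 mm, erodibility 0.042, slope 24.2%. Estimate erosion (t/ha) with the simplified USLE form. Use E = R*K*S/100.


Formula: E = R * K * S / 100  (simplified USLE)
R * K = 728 * 0.042 = 30.576
E = 30.576 * 24.2 / 100 = 7.4 t/ha

7.4


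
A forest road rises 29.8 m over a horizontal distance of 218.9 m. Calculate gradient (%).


Formula: Gradient = rise / run * 100
Gradient = 29.8 / 218.9 * 100 = 13.6%

13.6


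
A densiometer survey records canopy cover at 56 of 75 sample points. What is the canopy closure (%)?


Formula: Canopy closure = covered points / total points * 100
Closure = 56 / 75 * 100
Closure = 0.7467 * 100 = 74.7%

74.7


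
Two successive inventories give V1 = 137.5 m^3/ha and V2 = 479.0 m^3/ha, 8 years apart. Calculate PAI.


Formula: PAI = (V_T2 - V_T1) / (T2 - T1)
Volume increment = 479.0 - 137.5 = 341.5 m^3/ha
PAI = 341.5 / 8 = 42.69 m^3/ha/year

42.69


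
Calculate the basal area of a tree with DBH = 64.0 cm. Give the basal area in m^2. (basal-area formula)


Formula: BA = pi * (DBH/2)^2 / 10000  (cm^2 to m^2)
Radius = DBH/2 = 64.0/2 = 32.0 cm
BA = pi * 32.0^2 / 10000
   = 3216.9909 cm^2 / 10000
   = 0.3217 m^2

0.3217


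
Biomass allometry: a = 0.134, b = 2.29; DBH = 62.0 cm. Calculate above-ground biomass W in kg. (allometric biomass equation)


Formula: W = a * DBH^b  (allometric power law)
DBH^b = 62.0^2.29 = 12722.6321
W = 0.134 * 12722.6321 = 1704.8 kg

1704.8


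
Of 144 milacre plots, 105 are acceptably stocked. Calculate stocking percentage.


Formula: Stocking % = stocked plots / total plots * 100
Stocking = 105 / 144 * 100
Stocking = 0.7292 * 100 = 72.9%

72.9


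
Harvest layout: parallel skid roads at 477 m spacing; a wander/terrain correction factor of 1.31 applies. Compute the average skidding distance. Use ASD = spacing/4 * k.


Formula: ASD = (spacing / 4) * correction
Uncorrected distance = spacing / 4 = 477 / 4 = 119.25 m
ASD = 119.25 * 1.31 = 156 m

156


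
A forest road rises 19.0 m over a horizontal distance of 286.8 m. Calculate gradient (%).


Formula: Gradient = rise / run * 100
Gradient = 19.0 / 286.8 * 100 = 6.6%

6.6


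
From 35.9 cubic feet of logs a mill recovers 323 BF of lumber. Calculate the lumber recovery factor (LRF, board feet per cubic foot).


Formula: LRF = Lumber Output (BF) / Log Input (ft^3)
LRF = 323 BF / 35.9 ft^3
LRF = 9.0 BF/ft^3

9.0


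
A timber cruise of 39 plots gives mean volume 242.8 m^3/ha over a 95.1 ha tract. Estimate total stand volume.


Formula: Total Volume = Mean Volume per ha * Total Area
Total Volume = 242.8 m^3/ha * 95.1 ha
Total Volume = 23090 m^3

23090


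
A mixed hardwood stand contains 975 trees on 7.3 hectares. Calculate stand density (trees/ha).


Formula: Stand Density = N_trees / Area_ha
Density = 975 trees / 7.3 ha
Density = 134 trees/ha

134


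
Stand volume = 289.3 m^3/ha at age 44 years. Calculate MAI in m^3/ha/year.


Formula: MAI = Total Volume / Stand Age
MAI = 289.3 m^3/ha / 44 years
MAI = 6.58 m^3/ha/year

6.58


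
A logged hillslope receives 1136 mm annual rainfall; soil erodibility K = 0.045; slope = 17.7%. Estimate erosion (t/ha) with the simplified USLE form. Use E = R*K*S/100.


Formula: E = R * K * S / 100  (simplified USLE)
R * K = 1136 * 0.045 = 51.12
E = 51.12 * 17.7 / 100 = 9.05 t/ha

9.05


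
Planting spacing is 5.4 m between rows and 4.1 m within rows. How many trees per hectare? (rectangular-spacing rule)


Formula: TPH = 10000 m^2/ha / (spacing_x * spacing_y)
Area per tree = 5.4 m * 4.1 m = 22.14 m^2
TPH = 10000 / 22.14 = 452 trees/ha

452


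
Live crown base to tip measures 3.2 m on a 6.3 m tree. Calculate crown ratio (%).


Formula: Crown Ratio = (Crown Length / Total Height) * 100
CR = (3.2 m / 6.3 m) * 100
CR = 0.5079 * 100 = 50.8%

50.8


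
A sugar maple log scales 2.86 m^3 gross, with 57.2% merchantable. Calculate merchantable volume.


Formula: MV = V_total * (merchantable_pct / 100)
Merchantable fraction = 57.2% / 100 = 0.572
MV = 2.86 m^3 * 0.572 = 1.636 m^3

1.636


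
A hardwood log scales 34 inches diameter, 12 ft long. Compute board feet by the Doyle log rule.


Doyle: BF = (D - 4)^2 * L / 16
Adjusted diameter = 34 - 4 = 30 in
(D-4)^2 = 30^2 = 900
BF = 900 * 12 / 16 = 675 BF

675


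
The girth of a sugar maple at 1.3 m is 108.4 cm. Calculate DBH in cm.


Formula: DBH = C / pi
DBH = 108.4 / pi
pi = 3.14159...
DBH = 34.5 cm

34.5


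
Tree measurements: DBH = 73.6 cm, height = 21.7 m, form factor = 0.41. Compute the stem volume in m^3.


Formula: V = pi * (DBH/200)^2 * H * ff
Radius = DBH/200 = 73.6/200 = 0.368 m
Radius^2 = 0.368^2 = 0.135424 m^2
V = pi * 0.135424 * 21.7 * 0.41
V = 3.785 m^3

3.785


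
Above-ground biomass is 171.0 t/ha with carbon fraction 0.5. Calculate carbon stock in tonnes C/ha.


Formula: Carbon Stock = Biomass * Carbon Fraction
C = 171.0 t/ha * 0.5
C = 85.5 t C/ha

85.5


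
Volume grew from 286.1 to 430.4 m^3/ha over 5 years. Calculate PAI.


Formula: PAI = (V_T2 - V_T1) / (T2 - T1)
Volume increment = 430.4 - 286.1 = 144.3 m^3/ha
PAI = 144.3 / 5 = 28.86 m^3/ha/year

28.86


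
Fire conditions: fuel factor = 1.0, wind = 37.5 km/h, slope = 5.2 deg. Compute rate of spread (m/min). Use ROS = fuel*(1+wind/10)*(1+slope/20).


Formula: ROS = fuel * (1 + wind/10) * (1 + slope/20)
Wind factor = 1 + 37.5/10 = 4.75
Slope factor = 1 + 5.2/20 = 1.26
ROS = 1.0 * 4.75 * 1.26 = 5.99 m/min

5.99


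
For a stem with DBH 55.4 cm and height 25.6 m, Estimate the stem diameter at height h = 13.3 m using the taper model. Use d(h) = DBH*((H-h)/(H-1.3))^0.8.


Taper: d(h) = DBH * ((H - h) / (H - 1.3))^0.8
Numerator = H - h = 25.6 - 13.3 = 12.3 m
Denominator = H - 1.3 = 25.6 - 1.3 = 24.3 m
Ratio = 12.3 / 24.3 = 0.50617
d = 55.4 * 0.50617^0.8 = 32.1 cm

32.1


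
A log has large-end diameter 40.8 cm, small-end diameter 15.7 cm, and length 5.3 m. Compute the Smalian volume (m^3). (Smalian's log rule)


Smalian: V = (A1 + A2)/2 * L,  A = pi*(D/200)^2
A1 = pi*(40.8/200)^2 = 0.130741 m^2
A2 = pi*(15.7/200)^2 = 0.019359 m^2
V = (0.130741+0.019359)/2*5.3 = 0.3978 m^3

0.3978


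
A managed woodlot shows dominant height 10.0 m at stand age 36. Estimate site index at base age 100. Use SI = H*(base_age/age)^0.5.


Formula: SI = H_dom * (base_age / age)^0.5
Age ratio = 100 / 36 = 2.77778
sqrt(age_ratio) = 1.66667
SI = 10.0 * 1.66667 = 16.7 m

16.7
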